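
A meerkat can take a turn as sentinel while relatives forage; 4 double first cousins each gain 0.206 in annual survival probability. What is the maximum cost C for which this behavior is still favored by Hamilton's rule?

0.206

r to a double first cousin = 1/4 (double first cousins share both grandparent pairs — four paths of length 4: r = 4·(1/2)^4 = 1/4).
Hamilton's rule: n·r·B > C, so the trait is favored while C < n·r·B = 4·0.25·0.206 = 0.206.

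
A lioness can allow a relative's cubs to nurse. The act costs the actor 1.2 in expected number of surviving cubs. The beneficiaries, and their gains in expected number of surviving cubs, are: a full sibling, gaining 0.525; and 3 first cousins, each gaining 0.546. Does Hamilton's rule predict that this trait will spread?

No

Hamilton's rule: the trait is favored when the sum of r·B over every recipient exceeds the actor's cost C.
r to a full sibling = 0.5 (full sibs share both parents — two paths of length 2: r = 2·(1/2)^2 = 1/2).
r to a first cousin = 0.125 (first cousins share one grandparent pair — two paths of length 4: r = 2·(1/2)^4 = 1/8).
Summing one r·B term per recipient: 1·0.5·0.525 + 3·0.125·0.546 = 0.46725.
0.46725 < 1.2: the indirect benefit is less than the cost.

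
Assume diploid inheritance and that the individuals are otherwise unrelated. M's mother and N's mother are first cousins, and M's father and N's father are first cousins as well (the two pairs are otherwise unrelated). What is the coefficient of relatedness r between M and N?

Wright's path rule: contributions from independent ancestry routes add.
M and N are related in two ways: second cousins through their mothers (r = 1/32) and second cousins through their fathers (r = 1/32).
r = 1/32 + 1/32 = 0.0625.

0.0625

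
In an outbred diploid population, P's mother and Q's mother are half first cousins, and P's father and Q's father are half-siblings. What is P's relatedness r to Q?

Relatedness sums over independent paths through distinct common ancestors.
P and Q are related in two ways: half second cousins through their mothers (r = 1/64) and half first cousins through their fathers (r = 1/16).
r = 1/64 + 1/16 = 5/64 = 0.078125.

0.078125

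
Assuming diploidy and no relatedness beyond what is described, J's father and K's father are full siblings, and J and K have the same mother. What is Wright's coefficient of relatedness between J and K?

0.375

Relatedness sums over independent paths through distinct common ancestors.
J and K are related in two ways: first cousins through their fathers (r = 1/8) and half-sibs through their shared mother (r = 1/4).
r = 1/8 + 1/4 = 3/8 = 0.375.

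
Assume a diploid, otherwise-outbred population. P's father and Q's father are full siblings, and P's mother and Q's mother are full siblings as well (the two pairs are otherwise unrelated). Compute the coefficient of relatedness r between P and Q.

Independent pedigree routes through distinct common ancestors add.
P and Q are related in two ways: first cousins through their fathers (r = 1/8) and first cousins through their mothers (r = 1/8) — i.e. double first cousins.
r = 1/8 + 1/8 = 1/4 = 0.25.

0.25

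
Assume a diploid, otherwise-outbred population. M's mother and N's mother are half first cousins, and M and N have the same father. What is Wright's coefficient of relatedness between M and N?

0.265625

Wright's path rule: contributions from independent ancestry routes add.
M and N are related in two ways: half second cousins through their mothers (r = 1/64) and half-sibs through their shared father (r = 1/4).
r = 1/64 + 1/4 = 17/64 = 0.265625.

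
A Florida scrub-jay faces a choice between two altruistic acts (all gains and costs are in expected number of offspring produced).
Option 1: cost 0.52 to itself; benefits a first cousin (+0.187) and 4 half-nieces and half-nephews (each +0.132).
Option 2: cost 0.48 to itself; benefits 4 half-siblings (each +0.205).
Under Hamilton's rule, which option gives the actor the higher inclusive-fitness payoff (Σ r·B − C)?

Option 2

Option 1: r to a first cousin = 0.125.
Option 1: r to a half-niece or half-nephew = 0.125.
Option 1: Σ r·B − C = (1·0.125·0.187 + 4·0.125·0.132) − 0.52 = -0.430625.
Option 2: r to a half-sibling = 0.25.
Option 2: Σ r·B − C = (4·0.25·0.205) − 0.48 = -0.275.
Option 2 has the higher net inclusive-fitness payoff.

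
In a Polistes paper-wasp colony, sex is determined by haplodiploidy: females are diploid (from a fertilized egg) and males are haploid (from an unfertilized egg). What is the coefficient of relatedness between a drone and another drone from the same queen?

Haploid brothers each carry a random half of the queen's diploid genome, so on average they share half: r = 1/2.

0.5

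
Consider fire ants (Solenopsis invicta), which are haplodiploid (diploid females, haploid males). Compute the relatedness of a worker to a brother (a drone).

0.25

Her haploid brother carries none of their father's genes and a random half of their mother's genome; that half matches the maternal half of her own genome with probability 1/2: r = 1/2 · 1/2 = 1/4.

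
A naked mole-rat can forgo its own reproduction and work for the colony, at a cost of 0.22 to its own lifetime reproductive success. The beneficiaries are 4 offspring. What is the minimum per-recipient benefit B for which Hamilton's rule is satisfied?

r to an offspring = 0.5 (one parent–offspring link: r = (1/2)^1 = 1/2).
Hamilton's rule with n recipients of equal r: n·r·B > C, so B > C/(n·r) = 0.22/(4·0.5) = 0.11.

0.11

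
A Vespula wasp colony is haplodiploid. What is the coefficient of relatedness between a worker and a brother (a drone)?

0.25

Her haploid brother carries none of their father's genes and a random half of their mother's genome; that half matches the maternal half of her own genome with probability 1/2: r = 1/2 · 1/2 = 1/4.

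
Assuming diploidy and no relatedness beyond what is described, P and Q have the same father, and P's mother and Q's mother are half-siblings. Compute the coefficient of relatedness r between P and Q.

0.3125

Wright's path rule: contributions from independent ancestry routes add.
P and Q are related in two ways: half-sibs through their shared father (r = 1/4) and half first cousins through their mothers (r = 1/16).
r = 1/4 + 1/16 = 5/16 = 0.3125.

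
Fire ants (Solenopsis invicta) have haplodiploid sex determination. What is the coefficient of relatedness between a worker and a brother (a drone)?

0.25

Her haploid brother carries none of their father's genes and a random half of their mother's genome; that half matches the maternal half of her own genome with probability 1/2: r = 1/2 · 1/2 = 1/4.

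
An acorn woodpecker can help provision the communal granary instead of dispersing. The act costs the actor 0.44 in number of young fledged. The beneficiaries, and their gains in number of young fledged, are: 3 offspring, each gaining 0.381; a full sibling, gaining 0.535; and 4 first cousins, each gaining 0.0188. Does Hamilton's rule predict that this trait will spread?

Hamilton's rule: the trait is favored when the sum of r·B over every recipient exceeds the actor's cost C.
r to an offspring = 1/2 (one parent–offspring link: r = (1/2)^1 = 1/2).
r to a full sibling = 1/2 (full sibs share both parents — two paths of length 2: r = 2·(1/2)^2 = 1/2).
r to a first cousin = 0.125 (first cousins share one grandparent pair — two paths of length 4: r = 2·(1/2)^4 = 1/8).
Summing one r·B term per recipient: 3·0.5·0.381 + 1·0.5·0.535 + 4·0.125·0.0188 = 0.8484.
0.8484 > 0.44: the indirect benefit exceeds the cost.

Yes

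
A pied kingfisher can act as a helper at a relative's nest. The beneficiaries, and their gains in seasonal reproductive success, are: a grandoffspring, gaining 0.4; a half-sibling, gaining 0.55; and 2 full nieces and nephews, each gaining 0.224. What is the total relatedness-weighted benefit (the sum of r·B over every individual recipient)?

0.3495

r to a grandoffspring = 0.25 (two parent–offspring links: r = (1/2)^2 = 1/4).
r to a half-sibling = 1/4 (half-sibs share one parent — one path of length 2: r = (1/2)^2 = 1/4).
r to a full niece or nephew = 0.25 (full aunt/uncle↔niece/nephew: two paths of length 3 through the shared grandparent pair: r = 2·(1/2)^3 = 1/4).
Summing one r·B term per recipient: 1·0.25·0.4 + 1·0.25·0.55 + 2·0.25·0.224 = 0.3495.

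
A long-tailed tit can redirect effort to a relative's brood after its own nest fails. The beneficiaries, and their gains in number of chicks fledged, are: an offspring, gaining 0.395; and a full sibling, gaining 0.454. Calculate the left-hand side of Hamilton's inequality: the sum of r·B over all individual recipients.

r to an offspring = 1/2 (one parent–offspring link: r = (1/2)^1 = 1/2).
r to a full sibling = 0.5 (full sibs share both parents — two paths of length 2: r = 2·(1/2)^2 = 1/2).
Summing one r·B term per recipient: 1·0.5·0.395 + 1·0.5·0.454 = 0.4245.

0.4245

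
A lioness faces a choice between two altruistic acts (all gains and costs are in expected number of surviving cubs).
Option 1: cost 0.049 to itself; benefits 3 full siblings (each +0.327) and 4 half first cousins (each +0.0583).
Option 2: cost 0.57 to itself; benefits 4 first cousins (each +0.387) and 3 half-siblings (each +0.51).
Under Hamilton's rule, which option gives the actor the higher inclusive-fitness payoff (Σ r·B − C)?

Option 1: r to a full sibling = 0.5.
Option 1: r to a half first cousin = 0.0625.
Option 1: Σ r·B − C = (3·0.5·0.327 + 4·0.0625·0.0583) − 0.049 = 0.456075.
Option 2: r to a first cousin = 0.125.
Option 2: r to a half-sibling = 0.25.
Option 2: Σ r·B − C = (4·0.125·0.387 + 3·0.25·0.51) − 0.57 = 0.006.
Option 1 has the higher net inclusive-fitness payoff.

Option 1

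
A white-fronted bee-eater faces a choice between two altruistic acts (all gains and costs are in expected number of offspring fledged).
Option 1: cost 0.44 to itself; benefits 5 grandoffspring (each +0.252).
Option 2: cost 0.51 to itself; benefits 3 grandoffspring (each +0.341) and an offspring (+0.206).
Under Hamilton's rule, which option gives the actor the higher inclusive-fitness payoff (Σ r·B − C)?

Option 1

Option 1: r to a grandoffspring = 0.25.
Option 1: Σ r·B − C = (5·0.25·0.252) − 0.44 = -0.125.
Option 2: r to a grandoffspring = 0.25.
Option 2: r to an offspring = 0.5.
Option 2: Σ r·B − C = (3·0.25·0.341 + 1·0.5·0.206) − 0.51 = -0.15125.
Option 1 has the higher net inclusive-fitness payoff.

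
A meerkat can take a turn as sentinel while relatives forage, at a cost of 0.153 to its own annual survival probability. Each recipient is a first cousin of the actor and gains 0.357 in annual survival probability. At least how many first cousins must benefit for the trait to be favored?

4

r to a first cousin = 1/8 (first cousins share one grandparent pair — two paths of length 4: r = 2·(1/2)^4 = 1/8).
Hamilton's rule: n·r·B > C  ⇒  n > C/(r·B) = 0.153/(0.125·0.357) = 3.429.
The smallest integer exceeding 3.429 is 4.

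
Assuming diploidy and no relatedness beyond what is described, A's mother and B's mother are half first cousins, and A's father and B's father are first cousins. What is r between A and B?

With two independent routes of shared ancestry, r is the sum of the two contributions.
A and B are related in two ways: half second cousins through their mothers (r = 1/64) and second cousins through their fathers (r = 1/32).
r = 1/64 + 1/32 = 3/64 = 0.046875.

0.046875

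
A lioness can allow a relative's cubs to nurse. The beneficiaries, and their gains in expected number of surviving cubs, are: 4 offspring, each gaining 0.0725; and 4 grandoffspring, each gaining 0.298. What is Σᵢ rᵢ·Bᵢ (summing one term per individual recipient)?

0.443

r to an offspring = 0.5 (one parent–offspring link: r = (1/2)^1 = 1/2).
r to a grandoffspring = 1/4 (two parent–offspring links: r = (1/2)^2 = 1/4).
Summing one r·B term per recipient: 4·0.5·0.0725 + 4·0.25·0.298 = 0.443.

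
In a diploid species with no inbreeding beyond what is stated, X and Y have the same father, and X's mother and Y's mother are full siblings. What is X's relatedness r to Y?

With two independent routes of shared ancestry, r is the sum of the two contributions.
X and Y are related in two ways: half-sibs through their shared father (r = 1/4) and first cousins through their mothers (r = 1/8).
r = 1/4 + 1/8 = 0.375.

0.375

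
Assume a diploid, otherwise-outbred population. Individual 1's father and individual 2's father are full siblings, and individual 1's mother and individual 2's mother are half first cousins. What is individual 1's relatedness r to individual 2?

0.140625

Wright's path rule: contributions from independent ancestry routes add.
Individual 1 and individual 2 are related in two ways: first cousins through their fathers (r = 1/8) and half second cousins through their mothers (r = 1/64).
r = 1/8 + 1/64 = 9/64 = 0.140625.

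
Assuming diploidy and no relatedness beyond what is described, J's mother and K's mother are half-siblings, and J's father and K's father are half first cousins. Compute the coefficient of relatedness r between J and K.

Independent pedigree routes through distinct common ancestors add.
J and K are related in two ways: half first cousins through their mothers (r = 1/16) and half second cousins through their fathers (r = 1/64).
r = 1/16 + 1/64 = 5/64 = 0.078125.

0.078125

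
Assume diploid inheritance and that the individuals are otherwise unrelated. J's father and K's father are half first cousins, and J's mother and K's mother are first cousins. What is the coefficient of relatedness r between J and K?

With two independent routes of shared ancestry, r is the sum of the two contributions.
J and K are related in two ways: half second cousins through their fathers (r = 1/64) and second cousins through their mothers (r = 1/32).
r = 1/64 + 1/32 = 0.046875.

0.046875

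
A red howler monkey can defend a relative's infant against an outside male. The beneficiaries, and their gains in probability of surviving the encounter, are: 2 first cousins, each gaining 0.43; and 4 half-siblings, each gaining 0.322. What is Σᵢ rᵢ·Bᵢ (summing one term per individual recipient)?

0.4295

r to a first cousin = 0.125 (first cousins share one grandparent pair — two paths of length 4: r = 2·(1/2)^4 = 1/8).
r to a half-sibling = 0.25 (half-sibs share one parent — one path of length 2: r = (1/2)^2 = 1/4).
Summing one r·B term per recipient: 2·0.125·0.43 + 4·0.25·0.322 = 0.4295.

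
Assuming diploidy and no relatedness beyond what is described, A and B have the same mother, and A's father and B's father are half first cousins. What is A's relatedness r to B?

Independent pedigree routes through distinct common ancestors add.
A and B are related in two ways: half-sibs through their shared mother (r = 1/4) and half second cousins through their fathers (r = 1/64).
r = 1/4 + 1/64 = 17/64 = 0.265625.

0.265625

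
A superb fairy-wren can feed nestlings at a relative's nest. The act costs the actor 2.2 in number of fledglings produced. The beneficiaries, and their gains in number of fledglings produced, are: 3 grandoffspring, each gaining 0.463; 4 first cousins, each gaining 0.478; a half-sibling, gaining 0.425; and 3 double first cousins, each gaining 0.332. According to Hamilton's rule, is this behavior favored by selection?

No

Hamilton's rule: the trait is favored when the sum of r·B over every recipient exceeds the actor's cost C.
r to a grandoffspring = 1/4 (two parent–offspring links: r = (1/2)^2 = 1/4).
r to a first cousin = 0.125 (first cousins share one grandparent pair — two paths of length 4: r = 2·(1/2)^4 = 1/8).
r to a half-sibling = 1/4 (half-sibs share one parent — one path of length 2: r = (1/2)^2 = 1/4).
r to a double first cousin = 0.25 (double first cousins share both grandparent pairs — four paths of length 4: r = 4·(1/2)^4 = 1/4).
Summing one r·B term per recipient: 3·0.25·0.463 + 4·0.125·0.478 + 1·0.25·0.425 + 3·0.25·0.332 = 0.9415.
0.9415 < 2.2: the indirect benefit is less than the cost.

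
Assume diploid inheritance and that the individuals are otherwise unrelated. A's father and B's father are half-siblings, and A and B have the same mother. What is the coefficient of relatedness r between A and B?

0.3125

Independent pedigree routes through distinct common ancestors add.
A and B are related in two ways: half first cousins through their fathers (r = 1/16) and half-sibs through their shared mother (r = 1/4).
r = 1/16 + 1/4 = 0.3125.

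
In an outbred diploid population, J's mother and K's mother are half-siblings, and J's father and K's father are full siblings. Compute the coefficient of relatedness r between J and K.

0.1875

With two independent routes of shared ancestry, r is the sum of the two contributions.
J and K are related in two ways: half first cousins through their mothers (r = 1/16) and first cousins through their fathers (r = 1/8).
r = 1/16 + 1/8 = 0.1875.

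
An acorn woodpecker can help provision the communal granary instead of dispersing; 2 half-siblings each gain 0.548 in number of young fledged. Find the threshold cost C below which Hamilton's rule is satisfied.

0.274

r to a half-sibling = 1/4 (half-sibs share one parent — one path of length 2: r = (1/2)^2 = 1/4).
Hamilton's rule: n·r·B > C, so the trait is favored while C < n·r·B = 2·0.25·0.548 = 0.274.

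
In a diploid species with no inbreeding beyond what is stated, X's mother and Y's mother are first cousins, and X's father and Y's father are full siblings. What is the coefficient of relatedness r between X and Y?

0.15625

With two independent routes of shared ancestry, r is the sum of the two contributions.
X and Y are related in two ways: second cousins through their mothers (r = 1/32) and first cousins through their fathers (r = 1/8).
r = 1/32 + 1/8 = 5/32 = 0.15625.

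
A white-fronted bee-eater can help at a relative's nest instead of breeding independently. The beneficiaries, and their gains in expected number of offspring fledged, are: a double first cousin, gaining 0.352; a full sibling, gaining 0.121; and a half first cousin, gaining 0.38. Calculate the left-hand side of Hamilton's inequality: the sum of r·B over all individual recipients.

r to a double first cousin = 0.25 (double first cousins share both grandparent pairs — four paths of length 4: r = 4·(1/2)^4 = 1/4).
r to a full sibling = 1/2 (full sibs share both parents — two paths of length 2: r = 2·(1/2)^2 = 1/2).
r to a half first cousin = 1/16 (half first cousins share one grandparent — one path of length 4: r = (1/2)^4 = 1/16).
Summing one r·B term per recipient: 1·0.25·0.352 + 1·0.5·0.121 + 1·0.0625·0.38 = 0.17225.

0.17225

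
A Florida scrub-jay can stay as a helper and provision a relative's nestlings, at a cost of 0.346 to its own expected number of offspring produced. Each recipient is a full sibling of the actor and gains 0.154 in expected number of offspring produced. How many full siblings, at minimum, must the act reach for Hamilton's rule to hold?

r to a full sibling = 1/2 (full sibs share both parents — two paths of length 2: r = 2·(1/2)^2 = 1/2).
Hamilton's rule: n·r·B > C  ⇒  n > C/(r·B) = 0.346/(0.5·0.154) = 4.494.
The smallest integer exceeding 4.494 is 5.

5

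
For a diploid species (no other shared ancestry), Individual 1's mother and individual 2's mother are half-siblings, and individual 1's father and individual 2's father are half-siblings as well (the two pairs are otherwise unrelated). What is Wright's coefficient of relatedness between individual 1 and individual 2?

0.125

Wright's path rule: contributions from independent ancestry routes add.
Individual 1 and individual 2 are related in two ways: half first cousins through their mothers (r = 1/16) and half first cousins through their fathers (r = 1/16).
r = 1/16 + 1/16 = 0.125.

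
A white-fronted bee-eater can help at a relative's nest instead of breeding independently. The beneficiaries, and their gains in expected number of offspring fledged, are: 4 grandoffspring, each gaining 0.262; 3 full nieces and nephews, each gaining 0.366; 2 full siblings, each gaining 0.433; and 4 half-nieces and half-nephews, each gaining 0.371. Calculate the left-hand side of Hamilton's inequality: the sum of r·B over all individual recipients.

1.155

r to a grandoffspring = 0.25 (two parent–offspring links: r = (1/2)^2 = 1/4).
r to a full niece or nephew = 0.25 (full aunt/uncle↔niece/nephew: two paths of length 3 through the shared grandparent pair: r = 2·(1/2)^3 = 1/4).
r to a full sibling = 0.5 (full sibs share both parents — two paths of length 2: r = 2·(1/2)^2 = 1/2).
r to a half-niece or half-nephew = 0.125 (half-aunt/uncle↔niece/nephew: one path of length 3: r = (1/2)^3 = 1/8).
Summing one r·B term per recipient: 4·0.25·0.262 + 3·0.25·0.366 + 2·0.5·0.433 + 4·0.125·0.371 = 1.155.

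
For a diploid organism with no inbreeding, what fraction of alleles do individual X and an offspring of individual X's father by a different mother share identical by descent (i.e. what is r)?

0.25

Each parent–offspring link contributes a factor of 1/2, and independent paths through distinct common ancestors add.
Half-sibs share one parent — one path of length 2: r = (1/2)^2 = 1/4.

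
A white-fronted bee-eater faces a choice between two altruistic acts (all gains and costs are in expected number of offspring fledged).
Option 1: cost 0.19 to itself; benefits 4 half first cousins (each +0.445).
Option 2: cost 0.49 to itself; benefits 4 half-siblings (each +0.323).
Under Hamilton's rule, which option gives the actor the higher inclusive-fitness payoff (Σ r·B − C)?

Option 1

Option 1: r to a half first cousin = 0.0625.
Option 1: Σ r·B − C = (4·0.0625·0.445) − 0.19 = -0.07875.
Option 2: r to a half-sibling = 0.25.
Option 2: Σ r·B − C = (4·0.25·0.323) − 0.49 = -0.167.
Option 1 has the higher net inclusive-fitness payoff.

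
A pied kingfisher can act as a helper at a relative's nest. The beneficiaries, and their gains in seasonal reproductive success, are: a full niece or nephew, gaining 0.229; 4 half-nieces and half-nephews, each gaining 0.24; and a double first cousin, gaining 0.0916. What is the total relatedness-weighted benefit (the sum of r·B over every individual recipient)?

r to a full niece or nephew = 0.25 (full aunt/uncle↔niece/nephew: two paths of length 3 through the shared grandparent pair: r = 2·(1/2)^3 = 1/4).
r to a half-niece or half-nephew = 1/8 (half-aunt/uncle↔niece/nephew: one path of length 3: r = (1/2)^3 = 1/8).
r to a double first cousin = 0.25 (double first cousins share both grandparent pairs — four paths of length 4: r = 4·(1/2)^4 = 1/4).
Summing one r·B term per recipient: 1·0.25·0.229 + 4·0.125·0.24 + 1·0.25·0.0916 = 0.20015.

0.20015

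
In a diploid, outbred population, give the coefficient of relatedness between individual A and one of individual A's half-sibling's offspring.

Each parent–offspring link contributes a factor of 1/2, and independent paths through distinct common ancestors add.
Half-aunt/uncle↔niece/nephew: one path of length 3: r = (1/2)^3 = 1/8.

0.125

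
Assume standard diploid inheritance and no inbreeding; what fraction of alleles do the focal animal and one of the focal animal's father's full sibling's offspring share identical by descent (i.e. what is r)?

Each parent–offspring link contributes a factor of 1/2, and independent paths through distinct common ancestors add.
First cousins share one grandparent pair — two paths of length 4: r = 2·(1/2)^4 = 1/8.

0.125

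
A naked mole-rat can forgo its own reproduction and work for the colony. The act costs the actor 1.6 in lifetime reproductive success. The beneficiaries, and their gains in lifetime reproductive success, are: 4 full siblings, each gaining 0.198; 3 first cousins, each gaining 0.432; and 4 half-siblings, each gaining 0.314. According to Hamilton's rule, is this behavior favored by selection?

Hamilton's rule: the trait is favored when the sum of r·B over every recipient exceeds the actor's cost C.
r to a full sibling = 0.5 (full sibs share both parents — two paths of length 2: r = 2·(1/2)^2 = 1/2).
r to a first cousin = 0.125 (first cousins share one grandparent pair — two paths of length 4: r = 2·(1/2)^4 = 1/8).
r to a half-sibling = 1/4 (half-sibs share one parent — one path of length 2: r = (1/2)^2 = 1/4).
Summing one r·B term per recipient: 4·0.5·0.198 + 3·0.125·0.432 + 4·0.25·0.314 = 0.872.
0.872 < 1.6: the indirect benefit is less than the cost.

No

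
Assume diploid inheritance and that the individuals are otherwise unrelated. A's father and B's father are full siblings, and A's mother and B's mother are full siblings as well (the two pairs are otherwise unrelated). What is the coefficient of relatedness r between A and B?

0.25

Wright's path rule: contributions from independent ancestry routes add.
A and B are related in two ways: first cousins through their fathers (r = 1/8) and first cousins through their mothers (r = 1/8) — i.e. double first cousins.
r = 1/8 + 1/8 = 0.25.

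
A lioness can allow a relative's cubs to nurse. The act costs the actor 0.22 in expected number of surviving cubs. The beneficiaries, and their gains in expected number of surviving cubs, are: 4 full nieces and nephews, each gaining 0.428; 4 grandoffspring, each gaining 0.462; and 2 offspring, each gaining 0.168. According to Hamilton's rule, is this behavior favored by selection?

Hamilton's rule: the trait is favored when the sum of r·B over every recipient exceeds the actor's cost C.
r to a full niece or nephew = 1/4 (full aunt/uncle↔niece/nephew: two paths of length 3 through the shared grandparent pair: r = 2·(1/2)^3 = 1/4).
r to a grandoffspring = 1/4 (two parent–offspring links: r = (1/2)^2 = 1/4).
r to an offspring = 0.5 (one parent–offspring link: r = (1/2)^1 = 1/2).
Summing one r·B term per recipient: 4·0.25·0.428 + 4·0.25·0.462 + 2·0.5·0.168 = 1.058.
1.058 > 0.22: the indirect benefit exceeds the cost.

Yes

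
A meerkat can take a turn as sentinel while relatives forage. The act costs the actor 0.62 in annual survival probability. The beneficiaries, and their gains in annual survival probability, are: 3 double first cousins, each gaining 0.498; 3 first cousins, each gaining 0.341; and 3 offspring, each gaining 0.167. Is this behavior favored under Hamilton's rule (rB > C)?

Hamilton's rule: the trait is favored when the sum of r·B over every recipient exceeds the actor's cost C.
r to a double first cousin = 1/4 (double first cousins share both grandparent pairs — four paths of length 4: r = 4·(1/2)^4 = 1/4).
r to a first cousin = 0.125 (first cousins share one grandparent pair — two paths of length 4: r = 2·(1/2)^4 = 1/8).
r to an offspring = 0.5 (one parent–offspring link: r = (1/2)^1 = 1/2).
Summing one r·B term per recipient: 3·0.25·0.498 + 3·0.125·0.341 + 3·0.5·0.167 = 0.751875.
0.751875 > 0.62: the indirect benefit exceeds the cost.

Yes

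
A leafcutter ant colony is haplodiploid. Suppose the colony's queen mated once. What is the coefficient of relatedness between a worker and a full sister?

Haplodiploid full sisters inherit their father's entire haploid genome identically (contributing 1/2) and on average half of their mother's contribution (1/2 · 1/2 = 1/4); r = 1/2 + 1/4 = 3/4.

0.75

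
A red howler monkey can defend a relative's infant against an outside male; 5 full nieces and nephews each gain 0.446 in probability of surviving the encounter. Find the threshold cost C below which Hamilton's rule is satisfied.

r to a full niece or nephew = 0.25 (full aunt/uncle↔niece/nephew: two paths of length 3 through the shared grandparent pair: r = 2·(1/2)^3 = 1/4).
Hamilton's rule: n·r·B > C, so the trait is favored while C < n·r·B = 5·0.25·0.446 = 0.5575.

0.5575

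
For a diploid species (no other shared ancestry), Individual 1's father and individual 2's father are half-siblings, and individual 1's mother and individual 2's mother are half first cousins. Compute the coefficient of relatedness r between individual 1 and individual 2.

0.078125

Independent pedigree routes through distinct common ancestors add.
Individual 1 and individual 2 are related in two ways: half first cousins through their fathers (r = 1/16) and half second cousins through their mothers (r = 1/64).
r = 1/16 + 1/64 = 5/64 = 0.078125.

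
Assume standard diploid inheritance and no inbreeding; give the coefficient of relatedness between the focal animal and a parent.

One parent–offspring link: r = (1/2)^1 = 1/2.

0.5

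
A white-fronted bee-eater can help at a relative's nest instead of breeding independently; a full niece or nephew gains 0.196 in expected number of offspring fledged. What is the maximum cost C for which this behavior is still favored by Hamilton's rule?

r to a full niece or nephew = 1/4 (full aunt/uncle↔niece/nephew: two paths of length 3 through the shared grandparent pair: r = 2·(1/2)^3 = 1/4).
Hamilton's rule: n·r·B > C, so the trait is favored while C < n·r·B = 1·0.25·0.196 = 0.049.

0.049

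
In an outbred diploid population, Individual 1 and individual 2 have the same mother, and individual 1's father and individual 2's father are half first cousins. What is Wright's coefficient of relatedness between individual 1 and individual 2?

With two independent routes of shared ancestry, r is the sum of the two contributions.
Individual 1 and individual 2 are related in two ways: half-sibs through their shared mother (r = 1/4) and half second cousins through their fathers (r = 1/64).
r = 1/4 + 1/64 = 17/64 = 0.265625.

0.265625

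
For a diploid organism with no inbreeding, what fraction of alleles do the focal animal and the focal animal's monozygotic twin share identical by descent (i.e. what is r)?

Each parent–offspring link contributes a factor of 1/2, and independent paths through distinct common ancestors add.
Monozygotic twins share every allele identical by descent: r = 1.

1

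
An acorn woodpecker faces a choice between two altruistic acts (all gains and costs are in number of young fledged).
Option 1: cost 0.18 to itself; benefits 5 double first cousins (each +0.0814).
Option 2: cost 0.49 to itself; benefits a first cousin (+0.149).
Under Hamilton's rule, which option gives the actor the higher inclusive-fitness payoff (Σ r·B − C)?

Option 1

Option 1: r to a double first cousin = 0.25.
Option 1: Σ r·B − C = (5·0.25·0.0814) − 0.18 = -0.07825.
Option 2: r to a first cousin = 0.125.
Option 2: Σ r·B − C = (1·0.125·0.149) − 0.49 = -0.471375.
Option 1 has the higher net inclusive-fitness payoff.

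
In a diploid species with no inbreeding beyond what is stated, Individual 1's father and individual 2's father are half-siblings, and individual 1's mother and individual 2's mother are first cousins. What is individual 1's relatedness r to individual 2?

Independent pedigree routes through distinct common ancestors add.
Individual 1 and individual 2 are related in two ways: half first cousins through their fathers (r = 1/16) and second cousins through their mothers (r = 1/32).
r = 1/16 + 1/32 = 0.09375.

0.09375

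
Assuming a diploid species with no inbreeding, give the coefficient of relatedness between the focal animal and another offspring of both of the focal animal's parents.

Each parent–offspring link contributes a factor of 1/2, and independent paths through distinct common ancestors add.
Full sibs share both parents — two paths of length 2: r = 2·(1/2)^2 = 1/2.

0.5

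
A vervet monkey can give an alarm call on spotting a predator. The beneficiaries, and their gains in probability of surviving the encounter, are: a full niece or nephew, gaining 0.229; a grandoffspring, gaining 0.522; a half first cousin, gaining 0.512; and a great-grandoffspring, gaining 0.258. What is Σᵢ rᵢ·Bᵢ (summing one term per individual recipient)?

0.252

r to a full niece or nephew = 0.25 (full aunt/uncle↔niece/nephew: two paths of length 3 through the shared grandparent pair: r = 2·(1/2)^3 = 1/4).
r to a grandoffspring = 1/4 (two parent–offspring links: r = (1/2)^2 = 1/4).
r to a half first cousin = 1/16 (half first cousins share one grandparent — one path of length 4: r = (1/2)^4 = 1/16).
r to a great-grandoffspring = 0.125 (three parent–offspring links: r = (1/2)^3 = 1/8).
Summing one r·B term per recipient: 1·0.25·0.229 + 1·0.25·0.522 + 1·0.0625·0.512 + 1·0.125·0.258 = 0.252.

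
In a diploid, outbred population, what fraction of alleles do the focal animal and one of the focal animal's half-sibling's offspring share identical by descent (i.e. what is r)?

0.125

Each parent–offspring link contributes a factor of 1/2, and independent paths through distinct common ancestors add.
Half-aunt/uncle↔niece/nephew: one path of length 3: r = (1/2)^3 = 1/8.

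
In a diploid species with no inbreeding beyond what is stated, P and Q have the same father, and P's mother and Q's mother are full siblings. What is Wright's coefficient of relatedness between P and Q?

0.375

Independent pedigree routes through distinct common ancestors add.
P and Q are related in two ways: half-sibs through their shared father (r = 1/4) and first cousins through their mothers (r = 1/8).
r = 1/4 + 1/8 = 0.375.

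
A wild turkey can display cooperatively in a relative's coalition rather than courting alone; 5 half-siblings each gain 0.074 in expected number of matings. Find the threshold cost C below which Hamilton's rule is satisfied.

0.0925

r to a half-sibling = 0.25 (half-sibs share one parent — one path of length 2: r = (1/2)^2 = 1/4).
Hamilton's rule: n·r·B > C, so the trait is favored while C < n·r·B = 5·0.25·0.074 = 0.0925.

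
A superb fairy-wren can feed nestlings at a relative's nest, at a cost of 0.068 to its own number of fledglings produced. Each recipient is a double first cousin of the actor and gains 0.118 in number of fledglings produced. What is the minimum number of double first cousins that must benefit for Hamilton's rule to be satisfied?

3

r to a double first cousin = 1/4 (double first cousins share both grandparent pairs — four paths of length 4: r = 4·(1/2)^4 = 1/4).
Hamilton's rule: n·r·B > C  ⇒  n > C/(r·B) = 0.068/(0.25·0.118) = 2.305.
The smallest integer exceeding 2.305 is 3.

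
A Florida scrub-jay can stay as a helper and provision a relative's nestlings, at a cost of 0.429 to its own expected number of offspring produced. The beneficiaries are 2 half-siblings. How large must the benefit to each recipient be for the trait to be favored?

r to a half-sibling = 0.25 (half-sibs share one parent — one path of length 2: r = (1/2)^2 = 1/4).
Hamilton's rule with n recipients of equal r: n·r·B > C, so B > C/(n·r) = 0.429/(2·0.25) = 0.858.

0.858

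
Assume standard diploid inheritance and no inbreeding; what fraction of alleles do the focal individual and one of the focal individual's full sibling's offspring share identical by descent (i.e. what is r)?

Each parent–offspring link contributes a factor of 1/2, and independent paths through distinct common ancestors add.
Full aunt/uncle↔niece/nephew: two paths of length 3 through the shared grandparent pair: r = 2·(1/2)^3 = 1/4.

0.25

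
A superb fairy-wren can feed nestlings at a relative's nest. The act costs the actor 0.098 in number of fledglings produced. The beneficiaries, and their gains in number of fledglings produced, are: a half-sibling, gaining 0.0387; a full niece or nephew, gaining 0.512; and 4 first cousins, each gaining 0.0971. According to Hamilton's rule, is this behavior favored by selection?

Yes

Hamilton's rule: the trait is favored when the sum of r·B over every recipient exceeds the actor's cost C.
r to a half-sibling = 1/4 (half-sibs share one parent — one path of length 2: r = (1/2)^2 = 1/4).
r to a full niece or nephew = 1/4 (full aunt/uncle↔niece/nephew: two paths of length 3 through the shared grandparent pair: r = 2·(1/2)^3 = 1/4).
r to a first cousin = 1/8 (first cousins share one grandparent pair — two paths of length 4: r = 2·(1/2)^4 = 1/8).
Summing one r·B term per recipient: 1·0.25·0.0387 + 1·0.25·0.512 + 4·0.125·0.0971 = 0.186225.
0.186225 > 0.098: the indirect benefit exceeds the cost.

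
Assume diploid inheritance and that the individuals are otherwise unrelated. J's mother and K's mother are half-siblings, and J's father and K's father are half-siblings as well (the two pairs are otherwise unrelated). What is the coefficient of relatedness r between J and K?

Wright's path rule: contributions from independent ancestry routes add.
J and K are related in two ways: half first cousins through their mothers (r = 1/16) and half first cousins through their fathers (r = 1/16).
r = 1/16 + 1/16 = 1/8 = 0.125.

0.125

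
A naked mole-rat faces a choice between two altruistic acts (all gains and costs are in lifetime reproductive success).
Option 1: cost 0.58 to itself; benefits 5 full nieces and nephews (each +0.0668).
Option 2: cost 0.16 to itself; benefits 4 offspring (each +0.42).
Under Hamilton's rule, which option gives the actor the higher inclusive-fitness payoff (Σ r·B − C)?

Option 2

Option 1: r to a full niece or nephew = 0.25.
Option 1: Σ r·B − C = (5·0.25·0.0668) − 0.58 = -0.4965.
Option 2: r to an offspring = 0.5.
Option 2: Σ r·B − C = (4·0.5·0.42) − 0.16 = 0.68.
Option 2 has the higher net inclusive-fitness payoff.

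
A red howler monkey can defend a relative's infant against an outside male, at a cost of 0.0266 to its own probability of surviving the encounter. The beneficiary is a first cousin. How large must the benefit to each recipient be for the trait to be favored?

0.2128

r to a first cousin = 1/8 (first cousins share one grandparent pair — two paths of length 4: r = 2·(1/2)^4 = 1/8).
Hamilton's rule with n recipients of equal r: n·r·B > C, so B > C/(n·r) = 0.0266/(1·0.125) = 0.2128.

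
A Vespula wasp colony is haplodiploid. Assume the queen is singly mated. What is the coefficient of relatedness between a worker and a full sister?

0.75

Haplodiploid full sisters inherit their father's entire haploid genome identically (contributing 1/2) and on average half of their mother's contribution (1/2 · 1/2 = 1/4); r = 1/2 + 1/4 = 3/4.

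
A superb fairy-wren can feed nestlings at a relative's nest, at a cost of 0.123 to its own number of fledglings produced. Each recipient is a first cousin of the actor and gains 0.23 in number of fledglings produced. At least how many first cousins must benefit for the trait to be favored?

5

r to a first cousin = 0.125 (first cousins share one grandparent pair — two paths of length 4: r = 2·(1/2)^4 = 1/8).
Hamilton's rule: n·r·B > C  ⇒  n > C/(r·B) = 0.123/(0.125·0.23) = 4.278.
The smallest integer exceeding 4.278 is 5.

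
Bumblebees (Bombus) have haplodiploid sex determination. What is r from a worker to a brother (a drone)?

Her haploid brother carries none of their father's genes and a random half of their mother's genome; that half matches the maternal half of her own genome with probability 1/2: r = 1/2 · 1/2 = 1/4.

0.25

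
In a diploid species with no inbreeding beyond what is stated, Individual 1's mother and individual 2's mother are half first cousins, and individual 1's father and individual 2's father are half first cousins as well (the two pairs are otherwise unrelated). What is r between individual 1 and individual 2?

0.03125

Relatedness sums over independent paths through distinct common ancestors.
Individual 1 and individual 2 are related in two ways: half second cousins through their mothers (r = 1/64) and half second cousins through their fathers (r = 1/64).
r = 1/64 + 1/64 = 0.03125.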